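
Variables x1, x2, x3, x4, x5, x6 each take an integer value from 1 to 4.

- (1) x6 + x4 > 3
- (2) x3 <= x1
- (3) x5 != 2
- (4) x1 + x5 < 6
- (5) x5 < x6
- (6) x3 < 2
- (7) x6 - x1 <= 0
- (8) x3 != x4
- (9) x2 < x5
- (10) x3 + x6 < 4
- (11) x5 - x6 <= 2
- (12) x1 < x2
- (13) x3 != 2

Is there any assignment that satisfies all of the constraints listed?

Unsatisfiable

Constraints 5, 7, 9, and 12 give x5 < x6, x6 ≤ x1, x1 < x2, x2 < x5. Chaining: x5 < x6 ≤ x1 < x2 < x5, which forces x5 < x5 — impossible.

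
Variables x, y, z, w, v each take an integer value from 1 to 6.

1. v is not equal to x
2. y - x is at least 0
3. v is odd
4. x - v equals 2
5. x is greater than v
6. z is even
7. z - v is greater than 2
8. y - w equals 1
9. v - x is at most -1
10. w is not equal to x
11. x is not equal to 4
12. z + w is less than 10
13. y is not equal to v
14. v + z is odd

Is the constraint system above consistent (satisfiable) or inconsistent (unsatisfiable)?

Take x = 3, y = 3, z = 6, w = 2, v = 1. Then constraint 2: y - x = 0; constraint 4: x - v = 2; constraint 7: z - v = 5, and every other listed constraint is also met.

Satisfiable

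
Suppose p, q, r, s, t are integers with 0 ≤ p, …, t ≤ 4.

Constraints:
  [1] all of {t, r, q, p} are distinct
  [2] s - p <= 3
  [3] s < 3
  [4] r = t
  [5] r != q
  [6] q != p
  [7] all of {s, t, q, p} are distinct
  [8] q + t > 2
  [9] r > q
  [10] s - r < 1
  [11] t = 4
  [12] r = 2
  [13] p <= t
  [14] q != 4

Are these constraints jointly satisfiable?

Constraint 12 fixes r = 2 and constraint 11 fixes t = 4, but constraint 4 requires r = t. Since 2 ≠ 4, contradiction.

Unsatisfiable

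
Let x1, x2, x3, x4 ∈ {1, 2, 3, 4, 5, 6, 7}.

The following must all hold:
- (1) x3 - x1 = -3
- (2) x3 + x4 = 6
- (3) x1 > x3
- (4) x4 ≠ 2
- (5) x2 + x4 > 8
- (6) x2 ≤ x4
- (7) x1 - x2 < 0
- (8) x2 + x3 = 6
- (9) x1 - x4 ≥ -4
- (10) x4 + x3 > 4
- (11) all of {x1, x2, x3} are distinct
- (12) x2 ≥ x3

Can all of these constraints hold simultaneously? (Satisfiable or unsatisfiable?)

Setting (x1, x2, x3, x4) = (4, 5, 1, 5) satisfies everything: constraint 1: x3 - x1 = -3; constraint 2: x3 + x4 = 6, and the others follow.

Satisfiable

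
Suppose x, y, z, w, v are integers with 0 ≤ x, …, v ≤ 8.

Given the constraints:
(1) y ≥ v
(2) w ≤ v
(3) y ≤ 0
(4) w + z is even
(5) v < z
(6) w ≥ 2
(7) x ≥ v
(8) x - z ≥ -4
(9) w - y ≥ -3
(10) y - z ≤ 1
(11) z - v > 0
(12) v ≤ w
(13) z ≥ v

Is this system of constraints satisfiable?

From constraints 2 and 6: v ≥ w and w ≥ 2, so v ≥ 2. From constraints 1 and 3: v ≤ y and y ≤ 0, so v ≤ 0. But 0 < 2, so no value of v works.

Unsatisfiable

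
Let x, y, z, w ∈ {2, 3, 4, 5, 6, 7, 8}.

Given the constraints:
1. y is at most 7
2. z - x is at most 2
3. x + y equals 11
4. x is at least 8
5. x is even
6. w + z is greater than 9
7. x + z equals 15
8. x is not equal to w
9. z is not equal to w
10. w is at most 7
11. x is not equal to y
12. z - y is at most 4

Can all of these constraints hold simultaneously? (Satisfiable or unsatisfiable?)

Satisfiable

One satisfying assignment is x = 8, y = 3, z = 7, w = 3.
For the less obvious constraints — constraint 2: z - x = -1; constraint 3: x + y = 11; constraint 6: w + z = 10 — and the others hold by inspection.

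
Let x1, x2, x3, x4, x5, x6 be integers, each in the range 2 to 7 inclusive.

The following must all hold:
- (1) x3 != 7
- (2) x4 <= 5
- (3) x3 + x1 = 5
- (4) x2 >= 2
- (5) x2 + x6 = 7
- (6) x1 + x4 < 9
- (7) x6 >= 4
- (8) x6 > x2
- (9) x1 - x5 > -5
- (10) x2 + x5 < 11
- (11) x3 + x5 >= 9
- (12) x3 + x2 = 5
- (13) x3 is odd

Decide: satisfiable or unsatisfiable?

Satisfiable

Take x1 = 2, x2 = 2, x3 = 3, x4 = 4, x5 = 6, x6 = 5. Then constraint 3: x3 + x1 = 5; constraint 5: x2 + x6 = 7; constraint 6: x1 + x4 = 6, and every other listed constraint is also met.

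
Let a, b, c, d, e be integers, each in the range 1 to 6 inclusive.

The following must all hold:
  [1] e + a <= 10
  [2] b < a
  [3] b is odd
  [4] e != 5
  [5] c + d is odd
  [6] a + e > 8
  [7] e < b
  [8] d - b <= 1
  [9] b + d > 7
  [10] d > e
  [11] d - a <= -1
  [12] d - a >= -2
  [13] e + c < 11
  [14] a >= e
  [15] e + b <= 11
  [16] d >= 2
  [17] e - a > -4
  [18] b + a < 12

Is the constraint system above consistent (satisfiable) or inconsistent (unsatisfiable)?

The assignment a = 6, b = 5, c = 6, d = 5, e = 3 works:
  constraint 1 holds since e + a = 9.
  constraint 6 holds since a + e = 9.
  constraint 8 holds since d - b = 0.
The rest check out directly.

Satisfiable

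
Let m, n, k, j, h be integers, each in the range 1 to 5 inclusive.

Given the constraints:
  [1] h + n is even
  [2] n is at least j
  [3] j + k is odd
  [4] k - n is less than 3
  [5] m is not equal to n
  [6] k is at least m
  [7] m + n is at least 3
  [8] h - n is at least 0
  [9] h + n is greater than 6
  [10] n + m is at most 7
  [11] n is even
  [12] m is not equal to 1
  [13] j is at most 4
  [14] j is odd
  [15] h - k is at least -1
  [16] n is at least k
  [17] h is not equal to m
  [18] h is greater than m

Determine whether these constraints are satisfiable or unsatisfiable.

Take m = 2, n = 4, k = 4, j = 1, h = 4. Then constraint 4: k - n = 0; constraint 7: m + n = 6, and every other listed constraint is also met.

Satisfiable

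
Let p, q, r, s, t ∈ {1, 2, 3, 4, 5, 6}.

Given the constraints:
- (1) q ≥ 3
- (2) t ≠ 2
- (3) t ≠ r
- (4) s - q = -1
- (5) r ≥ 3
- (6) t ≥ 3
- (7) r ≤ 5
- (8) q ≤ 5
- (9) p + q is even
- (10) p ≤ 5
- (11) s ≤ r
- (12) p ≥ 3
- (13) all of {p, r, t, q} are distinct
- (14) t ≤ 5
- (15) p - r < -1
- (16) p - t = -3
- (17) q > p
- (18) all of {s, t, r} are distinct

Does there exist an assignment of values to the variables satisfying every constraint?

Unsatisfiable

Constraints 1, 5, 6, 7, 8, 10, 12, and 14 confine each of p, r, t, q to the 3 values {3, …, 5}.
Constraint 13 requires all 4 of them to be distinct, but only 3 values are available — impossible by the pigeonhole principle.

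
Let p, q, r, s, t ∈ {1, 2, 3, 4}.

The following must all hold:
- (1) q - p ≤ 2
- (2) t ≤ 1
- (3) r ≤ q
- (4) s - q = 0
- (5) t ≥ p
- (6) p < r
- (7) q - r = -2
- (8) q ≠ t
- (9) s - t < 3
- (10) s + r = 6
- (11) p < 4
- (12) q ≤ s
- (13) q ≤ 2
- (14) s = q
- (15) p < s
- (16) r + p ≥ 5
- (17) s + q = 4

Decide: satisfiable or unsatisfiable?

From constraints 3 and 13: r ≤ q ≤ 2. From constraints 2 and 5: p ≤ t ≤ 1. Hence r + p ≤ 3. But constraint 16 requires r + p ≥ 5, and 5 > 3. Contradiction.

Unsatisfiable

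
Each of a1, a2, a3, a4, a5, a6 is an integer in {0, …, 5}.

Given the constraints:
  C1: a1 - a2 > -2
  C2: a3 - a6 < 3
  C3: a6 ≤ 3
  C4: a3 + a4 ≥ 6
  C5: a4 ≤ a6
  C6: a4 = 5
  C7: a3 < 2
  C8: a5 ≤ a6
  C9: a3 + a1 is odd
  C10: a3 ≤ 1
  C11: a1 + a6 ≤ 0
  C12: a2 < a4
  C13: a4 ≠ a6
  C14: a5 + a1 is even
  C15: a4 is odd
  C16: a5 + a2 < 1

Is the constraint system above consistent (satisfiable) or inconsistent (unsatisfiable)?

Unsatisfiable

From constraint 10: a3 ≤ 1. From constraints 3 and 5: a4 ≤ a6 ≤ 3. Hence a3 + a4 ≤ 4. But constraint 4 requires a3 + a4 ≥ 6, and 6 > 4. Contradiction.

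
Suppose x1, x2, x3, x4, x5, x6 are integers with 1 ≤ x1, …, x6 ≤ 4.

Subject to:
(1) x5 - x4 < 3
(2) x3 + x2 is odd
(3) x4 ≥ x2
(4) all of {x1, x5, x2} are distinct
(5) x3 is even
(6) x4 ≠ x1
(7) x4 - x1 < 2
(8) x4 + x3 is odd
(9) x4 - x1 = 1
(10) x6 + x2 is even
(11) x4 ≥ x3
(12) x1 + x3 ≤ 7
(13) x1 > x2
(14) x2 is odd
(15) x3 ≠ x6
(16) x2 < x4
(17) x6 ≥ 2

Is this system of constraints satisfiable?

Satisfiable

Take x1 = 2, x2 = 1, x3 = 2, x4 = 3, x5 = 3, x6 = 3. Then constraint 1: x5 - x4 = 0; constraint 7: x4 - x1 = 1, and every other listed constraint is also met.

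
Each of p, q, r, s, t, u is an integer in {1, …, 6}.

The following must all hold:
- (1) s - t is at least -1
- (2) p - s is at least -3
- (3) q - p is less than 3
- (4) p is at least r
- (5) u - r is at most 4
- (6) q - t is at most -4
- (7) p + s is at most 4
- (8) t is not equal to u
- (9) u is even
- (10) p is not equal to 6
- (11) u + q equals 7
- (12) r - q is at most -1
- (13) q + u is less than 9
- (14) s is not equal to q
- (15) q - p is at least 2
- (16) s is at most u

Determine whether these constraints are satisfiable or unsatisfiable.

Constraints 1, 2, 6, and 15 give p − s ≥ -3, s − t ≥ -1, t − q ≥ 4, q − p ≥ 2.
Adding all 4 inequalities: the left sides telescope to 0, and the right sides sum to (-3) + (-1) + 4 + 2 = 2. So 0 ≥ 2, which is false.

Unsatisfiable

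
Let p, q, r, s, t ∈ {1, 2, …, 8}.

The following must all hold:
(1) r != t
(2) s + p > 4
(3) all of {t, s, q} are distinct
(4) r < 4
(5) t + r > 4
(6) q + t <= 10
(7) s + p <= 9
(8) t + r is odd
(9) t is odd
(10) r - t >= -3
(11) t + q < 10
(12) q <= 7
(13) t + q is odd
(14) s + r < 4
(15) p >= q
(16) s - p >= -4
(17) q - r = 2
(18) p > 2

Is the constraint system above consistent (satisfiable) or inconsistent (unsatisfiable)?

Setting (p, q, r, s, t) = (5, 4, 2, 1, 3) satisfies everything: constraint 2: s + p = 6; constraint 5: t + r = 5; constraint 6: q + t = 7, and the others follow.

Satisfiable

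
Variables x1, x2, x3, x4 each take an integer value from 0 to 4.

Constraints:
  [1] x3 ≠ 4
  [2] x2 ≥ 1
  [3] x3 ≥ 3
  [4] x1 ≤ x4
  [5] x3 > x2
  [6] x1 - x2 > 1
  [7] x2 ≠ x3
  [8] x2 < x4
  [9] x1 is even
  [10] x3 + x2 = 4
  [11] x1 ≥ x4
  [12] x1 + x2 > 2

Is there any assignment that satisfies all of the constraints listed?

Try x1 = 4, x2 = 1, x3 = 3, x4 = 4.
Check constraint 6: x1 - x2 = 3; constraint 10: x3 + x2 = 4. The remaining constraints are straightforward to verify.

Satisfiable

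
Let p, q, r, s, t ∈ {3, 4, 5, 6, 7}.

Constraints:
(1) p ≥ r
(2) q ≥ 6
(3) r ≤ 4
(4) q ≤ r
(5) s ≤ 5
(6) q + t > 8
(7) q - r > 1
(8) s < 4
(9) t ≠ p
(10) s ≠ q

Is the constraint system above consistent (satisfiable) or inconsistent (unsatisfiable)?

From constraints 2 and 4: r ≥ q and q ≥ 6, so r ≥ 6. From constraint 3: r ≤ 4. But 4 < 6, so no value of r works.

Unsatisfiable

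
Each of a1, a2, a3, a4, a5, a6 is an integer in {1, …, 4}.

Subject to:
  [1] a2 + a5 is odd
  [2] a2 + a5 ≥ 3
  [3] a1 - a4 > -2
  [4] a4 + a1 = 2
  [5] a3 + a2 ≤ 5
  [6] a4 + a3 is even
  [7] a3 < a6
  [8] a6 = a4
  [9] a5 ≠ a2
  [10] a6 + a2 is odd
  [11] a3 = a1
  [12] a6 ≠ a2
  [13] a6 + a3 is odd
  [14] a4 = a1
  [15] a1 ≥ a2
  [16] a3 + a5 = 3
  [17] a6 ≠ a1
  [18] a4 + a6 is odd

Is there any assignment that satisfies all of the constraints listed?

Unsatisfiable

From constraints 8 and 14, a6 = a4 = a1, so a6 = a1. But constraint 17 says a6 ≠ a1. Contradiction.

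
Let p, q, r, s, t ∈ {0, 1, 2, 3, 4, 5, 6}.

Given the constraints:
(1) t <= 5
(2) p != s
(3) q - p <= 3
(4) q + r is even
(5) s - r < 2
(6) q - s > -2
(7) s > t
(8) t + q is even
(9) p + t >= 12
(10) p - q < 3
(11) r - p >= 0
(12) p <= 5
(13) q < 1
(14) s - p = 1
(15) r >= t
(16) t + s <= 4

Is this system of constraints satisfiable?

Unsatisfiable

From constraint 12: p ≤ 5. From constraint 1: t ≤ 5. Hence p + t ≤ 10. But constraint 9 requires p + t ≥ 12, and 12 > 10. Contradiction.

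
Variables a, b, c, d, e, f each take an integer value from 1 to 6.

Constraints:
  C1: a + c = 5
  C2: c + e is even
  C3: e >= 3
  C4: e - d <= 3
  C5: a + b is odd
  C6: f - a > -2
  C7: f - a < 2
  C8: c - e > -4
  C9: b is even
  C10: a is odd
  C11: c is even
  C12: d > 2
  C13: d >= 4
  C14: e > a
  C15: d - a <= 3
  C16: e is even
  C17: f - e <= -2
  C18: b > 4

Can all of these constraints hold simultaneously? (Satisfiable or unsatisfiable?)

Satisfiable

Setting (a, b, c, d, e, f) = (1, 6, 4, 4, 6, 1) satisfies everything: constraint 1: a + c = 5; constraint 4: e - d = 2; constraint 6: f - a = 0, and the others follow.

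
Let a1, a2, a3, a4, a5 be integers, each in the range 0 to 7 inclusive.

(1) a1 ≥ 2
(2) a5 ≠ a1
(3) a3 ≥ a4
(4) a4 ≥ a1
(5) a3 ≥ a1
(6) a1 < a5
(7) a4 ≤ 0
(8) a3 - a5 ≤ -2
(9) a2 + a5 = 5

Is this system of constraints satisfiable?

From constraints 1 and 4: a4 ≥ a1 and a1 ≥ 2, so a4 ≥ 2. From constraint 7: a4 ≤ 0. But 0 < 2, so no value of a4 works.

Unsatisfiable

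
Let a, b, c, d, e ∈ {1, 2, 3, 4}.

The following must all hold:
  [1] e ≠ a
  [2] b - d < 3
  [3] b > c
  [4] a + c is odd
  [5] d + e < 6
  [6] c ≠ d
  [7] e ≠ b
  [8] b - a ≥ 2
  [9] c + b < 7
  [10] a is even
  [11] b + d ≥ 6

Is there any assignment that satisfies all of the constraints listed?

Satisfiable

The assignment a = 2, b = 4, c = 1, d = 2, e = 1 works:
  constraint 2 holds since b - d = 2.
  constraint 5 holds since d + e = 3.
  constraint 8 holds since b - a = 2.
The rest check out directly.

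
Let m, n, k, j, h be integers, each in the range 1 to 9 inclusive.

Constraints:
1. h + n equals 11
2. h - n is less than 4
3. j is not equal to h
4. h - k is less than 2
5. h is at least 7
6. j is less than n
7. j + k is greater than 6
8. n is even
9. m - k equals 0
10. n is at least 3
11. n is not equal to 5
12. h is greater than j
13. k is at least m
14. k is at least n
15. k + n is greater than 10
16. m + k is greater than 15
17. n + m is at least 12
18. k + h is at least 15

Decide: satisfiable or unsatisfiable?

Setting (m, n, k, j, h) = (8, 4, 8, 1, 7) satisfies everything: constraint 1: h + n = 11; constraint 2: h - n = 3, and the others follow.

Satisfiable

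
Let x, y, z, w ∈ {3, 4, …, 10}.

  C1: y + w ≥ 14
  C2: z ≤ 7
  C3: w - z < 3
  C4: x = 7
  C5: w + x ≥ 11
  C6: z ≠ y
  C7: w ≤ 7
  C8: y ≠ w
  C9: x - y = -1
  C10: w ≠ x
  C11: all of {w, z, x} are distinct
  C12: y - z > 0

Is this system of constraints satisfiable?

Satisfiable

The assignment x = 7, y = 8, z = 5, w = 6 works:
  constraint 1 holds since y + w = 14.
  constraint 3 holds since w - z = 1.
The rest check out directly.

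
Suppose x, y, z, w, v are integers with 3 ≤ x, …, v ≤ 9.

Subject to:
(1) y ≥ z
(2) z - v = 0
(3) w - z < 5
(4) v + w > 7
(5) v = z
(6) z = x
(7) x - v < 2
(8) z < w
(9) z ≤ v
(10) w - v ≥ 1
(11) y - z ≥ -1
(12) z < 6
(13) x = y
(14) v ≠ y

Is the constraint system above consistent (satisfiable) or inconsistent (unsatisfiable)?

Unsatisfiable

From constraints 5, 6, and 13, v = z = x = y, so v = y. But constraint 14 says v ≠ y. Contradiction.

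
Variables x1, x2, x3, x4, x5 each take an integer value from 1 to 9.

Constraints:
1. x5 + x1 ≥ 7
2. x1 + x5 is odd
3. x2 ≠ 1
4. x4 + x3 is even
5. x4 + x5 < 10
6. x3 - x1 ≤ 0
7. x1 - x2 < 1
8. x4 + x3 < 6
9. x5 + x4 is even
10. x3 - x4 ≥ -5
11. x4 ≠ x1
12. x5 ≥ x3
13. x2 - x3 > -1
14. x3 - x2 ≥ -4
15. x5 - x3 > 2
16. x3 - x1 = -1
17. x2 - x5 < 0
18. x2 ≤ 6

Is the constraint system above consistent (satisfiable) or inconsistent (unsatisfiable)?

Satisfiable

Try x1 = 2, x2 = 3, x3 = 1, x4 = 3, x5 = 5.
Check constraint 1: x5 + x1 = 7; constraint 5: x4 + x5 = 8. The remaining constraints are straightforward to verify.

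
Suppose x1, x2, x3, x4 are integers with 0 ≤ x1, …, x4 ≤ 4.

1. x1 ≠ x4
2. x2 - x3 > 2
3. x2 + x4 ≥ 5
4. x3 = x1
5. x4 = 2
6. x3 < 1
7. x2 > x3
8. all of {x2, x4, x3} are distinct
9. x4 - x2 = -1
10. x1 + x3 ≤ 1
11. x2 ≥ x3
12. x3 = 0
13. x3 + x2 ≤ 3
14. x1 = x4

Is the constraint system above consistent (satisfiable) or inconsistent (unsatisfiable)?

Constraint 12 fixes x3 = 0 and constraint 5 fixes x4 = 2. Constraints 4 and 14 give x3 = x1 = x4, so x3 = x4. But 0 ≠ 2 — contradiction.

Unsatisfiable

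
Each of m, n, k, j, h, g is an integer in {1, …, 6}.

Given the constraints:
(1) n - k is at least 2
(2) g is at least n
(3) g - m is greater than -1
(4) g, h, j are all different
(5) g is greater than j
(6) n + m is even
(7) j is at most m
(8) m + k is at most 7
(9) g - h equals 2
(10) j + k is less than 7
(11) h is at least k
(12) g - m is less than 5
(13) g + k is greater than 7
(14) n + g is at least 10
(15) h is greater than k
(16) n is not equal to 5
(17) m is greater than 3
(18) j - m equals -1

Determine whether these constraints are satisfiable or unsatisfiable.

One satisfying assignment is m = 4, n = 6, k = 3, j = 3, h = 4, g = 6.
For the less obvious constraints — constraint 1: n - k = 3; constraint 3: g - m = 2; constraint 8: m + k = 7 — and the others hold by inspection.

Satisfiable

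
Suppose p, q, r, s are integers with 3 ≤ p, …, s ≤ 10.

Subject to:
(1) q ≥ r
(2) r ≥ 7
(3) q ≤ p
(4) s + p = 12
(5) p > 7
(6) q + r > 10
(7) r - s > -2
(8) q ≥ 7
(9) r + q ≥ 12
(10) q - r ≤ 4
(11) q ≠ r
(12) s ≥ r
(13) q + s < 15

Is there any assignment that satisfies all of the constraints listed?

From constraints 2 and 12: s ≥ r ≥ 7. From constraints 3 and 8: p ≥ q ≥ 7. Hence s + p ≥ 14. But constraint 4 requires s + p = 12, and 12 < 14. Contradiction.

Unsatisfiable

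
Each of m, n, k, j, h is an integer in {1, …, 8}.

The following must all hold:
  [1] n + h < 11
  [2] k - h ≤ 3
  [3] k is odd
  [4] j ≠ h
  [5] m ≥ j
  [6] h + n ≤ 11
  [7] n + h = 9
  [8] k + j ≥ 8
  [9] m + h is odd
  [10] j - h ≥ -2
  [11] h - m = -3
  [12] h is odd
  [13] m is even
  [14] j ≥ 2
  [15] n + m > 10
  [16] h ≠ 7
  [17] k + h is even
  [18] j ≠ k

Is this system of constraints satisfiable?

The assignment m = 8, n = 4, k = 5, j = 6, h = 5 works:
  constraint 1 holds since n + h = 9.
  constraint 2 holds since k - h = 0.
The rest check out directly.

Satisfiable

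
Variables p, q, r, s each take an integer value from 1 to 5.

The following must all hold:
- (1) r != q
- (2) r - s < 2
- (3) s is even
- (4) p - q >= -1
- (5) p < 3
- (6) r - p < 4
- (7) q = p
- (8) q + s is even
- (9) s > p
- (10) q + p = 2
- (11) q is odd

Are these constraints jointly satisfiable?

Unsatisfiable

Constraint 11 makes q odd and constraint 3 makes s even, so q + s must be odd. Constraint 8 says q + s is even — contradiction.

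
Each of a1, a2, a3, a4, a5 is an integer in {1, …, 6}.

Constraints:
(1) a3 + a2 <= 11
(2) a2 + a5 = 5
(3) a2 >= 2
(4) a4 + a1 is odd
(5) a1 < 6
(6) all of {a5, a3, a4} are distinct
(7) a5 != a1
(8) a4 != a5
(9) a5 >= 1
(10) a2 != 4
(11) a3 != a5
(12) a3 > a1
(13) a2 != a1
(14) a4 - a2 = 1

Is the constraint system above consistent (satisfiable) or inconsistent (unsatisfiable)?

Try a1 = 5, a2 = 3, a3 = 6, a4 = 4, a5 = 2.
Check constraint 1: a3 + a2 = 9; constraint 2: a2 + a5 = 5. The remaining constraints are straightforward to verify.

Satisfiable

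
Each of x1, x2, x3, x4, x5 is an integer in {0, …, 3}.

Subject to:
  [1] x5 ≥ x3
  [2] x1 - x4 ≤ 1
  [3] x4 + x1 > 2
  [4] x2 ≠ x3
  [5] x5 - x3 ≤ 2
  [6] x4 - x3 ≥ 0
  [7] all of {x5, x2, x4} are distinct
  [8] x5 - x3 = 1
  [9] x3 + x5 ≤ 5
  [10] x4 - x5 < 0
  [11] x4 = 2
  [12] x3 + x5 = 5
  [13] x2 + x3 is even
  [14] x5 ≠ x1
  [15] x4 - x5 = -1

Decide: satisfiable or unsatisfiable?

Try x1 = 2, x2 = 0, x3 = 2, x4 = 2, x5 = 3.
Check constraint 2: x1 - x4 = 0; constraint 3: x4 + x1 = 4; constraint 5: x5 - x3 = 1. The remaining constraints are straightforward to verify.

Satisfiable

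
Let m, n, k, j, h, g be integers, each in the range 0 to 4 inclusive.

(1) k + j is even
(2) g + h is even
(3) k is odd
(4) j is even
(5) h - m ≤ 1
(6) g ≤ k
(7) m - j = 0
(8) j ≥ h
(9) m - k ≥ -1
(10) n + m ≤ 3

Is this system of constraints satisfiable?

Constraint 3 makes k odd and constraint 4 makes j even, so k + j must be odd. Constraint 1 says k + j is even — contradiction.

Unsatisfiable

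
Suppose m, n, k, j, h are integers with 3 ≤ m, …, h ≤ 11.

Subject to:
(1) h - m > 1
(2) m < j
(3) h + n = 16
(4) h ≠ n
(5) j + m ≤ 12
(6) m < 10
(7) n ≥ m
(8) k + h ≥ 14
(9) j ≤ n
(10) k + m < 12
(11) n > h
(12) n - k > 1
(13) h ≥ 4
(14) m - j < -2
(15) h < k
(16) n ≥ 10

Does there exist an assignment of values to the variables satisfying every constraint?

Satisfiable

Try m = 3, n = 10, k = 8, j = 8, h = 6.
Check constraint 1: h - m = 3; constraint 3: h + n = 16. The remaining constraints are straightforward to verify.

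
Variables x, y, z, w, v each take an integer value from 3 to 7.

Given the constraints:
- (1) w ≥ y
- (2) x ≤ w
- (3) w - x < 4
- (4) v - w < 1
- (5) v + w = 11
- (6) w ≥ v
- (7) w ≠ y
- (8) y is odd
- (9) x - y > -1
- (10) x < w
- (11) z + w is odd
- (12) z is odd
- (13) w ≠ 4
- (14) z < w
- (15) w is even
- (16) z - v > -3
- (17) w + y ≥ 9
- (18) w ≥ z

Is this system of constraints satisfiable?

Satisfiable

Try x = 5, y = 3, z = 3, w = 6, v = 5.
Check constraint 3: w - x = 1; constraint 4: v - w = -1; constraint 5: v + w = 11. The remaining constraints are straightforward to verify.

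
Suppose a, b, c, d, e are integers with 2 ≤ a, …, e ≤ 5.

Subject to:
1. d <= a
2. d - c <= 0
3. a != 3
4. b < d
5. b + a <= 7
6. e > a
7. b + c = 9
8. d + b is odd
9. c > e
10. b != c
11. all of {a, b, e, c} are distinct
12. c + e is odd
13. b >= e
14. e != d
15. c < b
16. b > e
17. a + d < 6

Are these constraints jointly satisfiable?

Constraints 1, 4, 6, 9, and 15 give d ≤ a, a < e, e < c, c < b, b < d. Chaining: d ≤ a < e < c < b < d, which forces d < d — impossible.

Unsatisfiable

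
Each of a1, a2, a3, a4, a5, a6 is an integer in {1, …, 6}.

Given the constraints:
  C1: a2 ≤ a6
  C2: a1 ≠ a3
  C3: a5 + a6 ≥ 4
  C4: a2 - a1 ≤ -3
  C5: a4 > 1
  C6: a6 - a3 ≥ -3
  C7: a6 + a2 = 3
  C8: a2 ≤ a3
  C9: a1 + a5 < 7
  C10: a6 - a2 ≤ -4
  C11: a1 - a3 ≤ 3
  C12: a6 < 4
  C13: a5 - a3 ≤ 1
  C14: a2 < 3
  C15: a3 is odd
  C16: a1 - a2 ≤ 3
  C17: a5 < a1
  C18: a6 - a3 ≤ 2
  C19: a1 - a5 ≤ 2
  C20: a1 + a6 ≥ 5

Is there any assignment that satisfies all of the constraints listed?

Constraints 4, 6, 10, 13, and 19 give a5 − a1 ≥ -2, a1 − a2 ≥ 3, a2 − a6 ≥ 4, a6 − a3 ≥ -3, a3 − a5 ≥ -1.
Adding all 5 inequalities: the left sides telescope to 0, and the right sides sum to (-2) + 3 + 4 + (-3) + (-1) = 1. So 0 ≥ 1, which is false.

Unsatisfiable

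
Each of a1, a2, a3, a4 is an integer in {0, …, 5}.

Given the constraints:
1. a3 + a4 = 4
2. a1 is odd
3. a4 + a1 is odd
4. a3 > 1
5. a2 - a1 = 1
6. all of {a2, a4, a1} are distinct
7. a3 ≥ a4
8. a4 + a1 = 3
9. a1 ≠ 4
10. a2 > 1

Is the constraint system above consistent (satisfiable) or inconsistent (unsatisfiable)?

Satisfiable

Setting (a1, a2, a3, a4) = (3, 4, 4, 0) satisfies everything: constraint 1: a3 + a4 = 4; constraint 5: a2 - a1 = 1; constraint 8: a4 + a1 = 3, and the others follow.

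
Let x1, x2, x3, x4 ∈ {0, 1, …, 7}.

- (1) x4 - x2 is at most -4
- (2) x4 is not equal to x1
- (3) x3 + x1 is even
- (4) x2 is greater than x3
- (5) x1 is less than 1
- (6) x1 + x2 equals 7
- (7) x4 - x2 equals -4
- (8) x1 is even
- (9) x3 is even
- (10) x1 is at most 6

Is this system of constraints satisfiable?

Try x1 = 0, x2 = 7, x3 = 4, x4 = 3.
Check constraint 1: x4 - x2 = -4; constraint 6: x1 + x2 = 7; constraint 7: x4 - x2 = -4. The remaining constraints are straightforward to verify.

Satisfiable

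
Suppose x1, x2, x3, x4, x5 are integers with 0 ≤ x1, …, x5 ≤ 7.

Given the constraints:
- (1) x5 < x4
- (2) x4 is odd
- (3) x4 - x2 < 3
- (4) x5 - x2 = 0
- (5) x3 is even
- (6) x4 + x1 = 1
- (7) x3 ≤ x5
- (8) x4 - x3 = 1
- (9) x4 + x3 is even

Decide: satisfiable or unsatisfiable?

Constraint 2 makes x4 odd and constraint 5 makes x3 even, so x4 + x3 must be odd. Constraint 9 says x4 + x3 is even — contradiction.

Unsatisfiable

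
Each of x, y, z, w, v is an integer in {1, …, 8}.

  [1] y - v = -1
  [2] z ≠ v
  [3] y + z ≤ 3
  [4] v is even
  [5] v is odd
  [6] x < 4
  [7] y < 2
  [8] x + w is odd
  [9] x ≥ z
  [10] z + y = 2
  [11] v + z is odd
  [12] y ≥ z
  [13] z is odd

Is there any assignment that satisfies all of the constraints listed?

Constraint 5 makes v odd and constraint 13 makes z odd, so v + z must be even. Constraint 11 says v + z is odd — contradiction.

Unsatisfiable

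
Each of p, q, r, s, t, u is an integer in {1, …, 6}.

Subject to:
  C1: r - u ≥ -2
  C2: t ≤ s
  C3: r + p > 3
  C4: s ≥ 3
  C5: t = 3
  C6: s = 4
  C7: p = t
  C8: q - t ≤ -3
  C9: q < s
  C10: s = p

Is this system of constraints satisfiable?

Constraint 6 fixes s = 4 and constraint 5 fixes t = 3. Constraints 7 and 10 give s = p = t, so s = t. But 4 ≠ 3 — contradiction.

Unsatisfiable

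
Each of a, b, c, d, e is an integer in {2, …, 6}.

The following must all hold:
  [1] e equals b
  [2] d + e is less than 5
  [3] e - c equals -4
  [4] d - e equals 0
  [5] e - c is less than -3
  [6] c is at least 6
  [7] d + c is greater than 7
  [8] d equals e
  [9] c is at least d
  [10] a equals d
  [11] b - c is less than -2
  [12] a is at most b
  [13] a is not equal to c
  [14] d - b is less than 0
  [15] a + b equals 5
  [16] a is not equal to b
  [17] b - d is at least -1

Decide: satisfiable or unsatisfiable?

Unsatisfiable

From constraints 1, 8, and 10, a = d = e = b, so a = b. But constraint 16 says a ≠ b. Contradiction.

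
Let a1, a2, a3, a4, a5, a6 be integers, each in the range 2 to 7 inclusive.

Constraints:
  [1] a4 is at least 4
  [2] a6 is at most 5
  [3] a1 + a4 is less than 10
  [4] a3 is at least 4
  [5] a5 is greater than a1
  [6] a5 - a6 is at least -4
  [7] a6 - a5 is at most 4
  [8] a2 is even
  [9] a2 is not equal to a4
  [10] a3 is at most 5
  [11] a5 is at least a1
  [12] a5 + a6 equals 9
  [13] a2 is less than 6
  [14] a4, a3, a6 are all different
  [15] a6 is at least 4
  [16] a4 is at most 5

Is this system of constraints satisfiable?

Unsatisfiable

Constraints 1, 2, 4, 10, 15, and 16 confine each of a4, a3, a6 to the 2 values {4, 5}.
Constraint 14 requires all 3 of them to be distinct, but only 2 values are available — impossible by the pigeonhole principle.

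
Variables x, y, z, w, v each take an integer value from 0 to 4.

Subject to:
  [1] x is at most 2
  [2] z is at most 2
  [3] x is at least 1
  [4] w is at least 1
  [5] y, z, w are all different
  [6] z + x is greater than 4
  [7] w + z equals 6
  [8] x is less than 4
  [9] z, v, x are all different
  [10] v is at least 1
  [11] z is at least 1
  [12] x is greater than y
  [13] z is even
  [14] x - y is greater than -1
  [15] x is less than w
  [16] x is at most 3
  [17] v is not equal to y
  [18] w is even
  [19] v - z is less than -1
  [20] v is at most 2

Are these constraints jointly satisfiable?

Unsatisfiable

Constraints 1, 2, 3, 10, 11, and 20 confine each of z, v, x to the 2 values {1, 2}.
Constraint 9 requires all 3 of them to be distinct, but only 2 values are available — impossible by the pigeonhole principle.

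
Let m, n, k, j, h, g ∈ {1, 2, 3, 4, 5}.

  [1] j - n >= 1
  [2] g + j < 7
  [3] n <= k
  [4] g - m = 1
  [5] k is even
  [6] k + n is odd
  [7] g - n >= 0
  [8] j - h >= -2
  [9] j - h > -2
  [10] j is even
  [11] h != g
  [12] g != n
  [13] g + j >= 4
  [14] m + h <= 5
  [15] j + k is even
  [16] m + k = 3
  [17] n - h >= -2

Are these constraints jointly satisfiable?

The assignment m = 1, n = 1, k = 2, j = 4, h = 3, g = 2 works:
  constraint 1 holds since j - n = 3.
  constraint 2 holds since g + j = 6.
  constraint 4 holds since g - m = 1.
The rest check out directly.

Satisfiable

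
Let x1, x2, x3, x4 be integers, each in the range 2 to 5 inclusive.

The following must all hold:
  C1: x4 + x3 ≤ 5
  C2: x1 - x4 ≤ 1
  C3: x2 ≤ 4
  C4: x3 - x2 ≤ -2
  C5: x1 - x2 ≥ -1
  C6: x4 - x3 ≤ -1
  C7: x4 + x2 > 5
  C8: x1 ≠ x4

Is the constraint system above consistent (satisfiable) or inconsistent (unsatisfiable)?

Constraints 2, 4, 5, and 6 give x1 − x2 ≥ -1, x2 − x3 ≥ 2, x3 − x4 ≥ 1, x4 − x1 ≥ -1.
Adding all 4 inequalities: the left sides telescope to 0, and the right sides sum to (-1) + 2 + 1 + (-1) = 1. So 0 ≥ 1, which is false.

Unsatisfiable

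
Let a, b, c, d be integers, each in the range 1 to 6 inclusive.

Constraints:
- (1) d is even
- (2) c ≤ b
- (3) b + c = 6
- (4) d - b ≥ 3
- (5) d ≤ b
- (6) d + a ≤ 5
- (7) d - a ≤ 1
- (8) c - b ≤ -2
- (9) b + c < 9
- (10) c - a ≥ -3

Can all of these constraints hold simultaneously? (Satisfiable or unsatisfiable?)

Constraints 4, 7, 8, and 10 give d − b ≥ 3, b − c ≥ 2, c − a ≥ -3, a − d ≥ -1.
Adding all 4 inequalities: the left sides telescope to 0, and the right sides sum to 3 + 2 + (-3) + (-1) = 1. So 0 ≥ 1, which is false.

Unsatisfiable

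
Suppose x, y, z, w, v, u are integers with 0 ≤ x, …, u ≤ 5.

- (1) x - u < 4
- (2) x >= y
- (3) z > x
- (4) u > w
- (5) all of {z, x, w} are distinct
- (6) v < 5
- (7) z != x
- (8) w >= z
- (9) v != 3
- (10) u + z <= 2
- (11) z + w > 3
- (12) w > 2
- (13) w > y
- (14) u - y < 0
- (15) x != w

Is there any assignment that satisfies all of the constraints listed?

Unsatisfiable

Constraints 2, 3, 4, 8, and 14 give w < u, u < y, y ≤ x, x < z, z ≤ w. Chaining: w < u < y ≤ x < z ≤ w, which forces w < w — impossible.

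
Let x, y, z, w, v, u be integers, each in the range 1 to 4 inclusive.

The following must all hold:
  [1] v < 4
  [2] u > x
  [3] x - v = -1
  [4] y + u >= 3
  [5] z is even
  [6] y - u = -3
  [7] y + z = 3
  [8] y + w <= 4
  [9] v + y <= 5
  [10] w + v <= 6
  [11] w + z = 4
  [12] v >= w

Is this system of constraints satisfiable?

One satisfying assignment is x = 1, y = 1, z = 2, w = 2, v = 2, u = 4.
For the less obvious constraints — constraint 3: x - v = -1; constraint 4: y + u = 5; constraint 6: y - u = -3 — and the others hold by inspection.

Satisfiable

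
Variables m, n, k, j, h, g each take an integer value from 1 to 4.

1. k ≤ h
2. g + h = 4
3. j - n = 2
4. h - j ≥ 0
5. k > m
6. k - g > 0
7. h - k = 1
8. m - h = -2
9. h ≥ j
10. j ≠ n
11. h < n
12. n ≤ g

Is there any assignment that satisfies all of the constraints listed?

Constraints 1, 6, 11, and 12 give g < k, k ≤ h, h < n, n ≤ g. Chaining: g < k ≤ h < n ≤ g, which forces g < g — impossible.

Unsatisfiable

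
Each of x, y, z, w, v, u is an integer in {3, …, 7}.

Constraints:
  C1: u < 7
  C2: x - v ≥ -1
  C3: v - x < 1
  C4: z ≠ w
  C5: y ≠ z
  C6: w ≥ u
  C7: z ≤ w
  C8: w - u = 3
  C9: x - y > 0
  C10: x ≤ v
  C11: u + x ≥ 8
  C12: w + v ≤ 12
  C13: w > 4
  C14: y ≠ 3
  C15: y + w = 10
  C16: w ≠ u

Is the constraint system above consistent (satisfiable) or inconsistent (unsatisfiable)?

Try x = 6, y = 4, z = 5, w = 6, v = 6, u = 3.
Check constraint 2: x - v = 0; constraint 3: v - x = 0; constraint 8: w - u = 3. The remaining constraints are straightforward to verify.

Satisfiable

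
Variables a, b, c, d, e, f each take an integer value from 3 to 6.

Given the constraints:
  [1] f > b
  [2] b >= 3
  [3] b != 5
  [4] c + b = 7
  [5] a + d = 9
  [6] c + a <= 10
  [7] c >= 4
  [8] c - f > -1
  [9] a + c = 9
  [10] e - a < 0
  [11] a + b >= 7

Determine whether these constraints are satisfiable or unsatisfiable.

One satisfying assignment is a = 5, b = 3, c = 4, d = 4, e = 4, f = 4.
For the less obvious constraints — constraint 4: c + b = 7; constraint 5: a + d = 9 — and the others hold by inspection.

Satisfiable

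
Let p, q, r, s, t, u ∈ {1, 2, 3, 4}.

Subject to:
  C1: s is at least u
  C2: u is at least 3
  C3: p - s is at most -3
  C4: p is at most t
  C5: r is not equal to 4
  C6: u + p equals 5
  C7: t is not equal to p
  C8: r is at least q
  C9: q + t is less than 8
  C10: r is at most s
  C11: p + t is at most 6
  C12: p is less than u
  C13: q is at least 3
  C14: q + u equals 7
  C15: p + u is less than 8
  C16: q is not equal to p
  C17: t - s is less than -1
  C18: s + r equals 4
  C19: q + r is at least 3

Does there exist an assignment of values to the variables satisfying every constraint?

Unsatisfiable

From constraints 1 and 2: s ≥ u ≥ 3. From constraints 8 and 13: r ≥ q ≥ 3. Hence s + r ≥ 6. But constraint 18 requires s + r = 4, and 4 < 6. Contradiction.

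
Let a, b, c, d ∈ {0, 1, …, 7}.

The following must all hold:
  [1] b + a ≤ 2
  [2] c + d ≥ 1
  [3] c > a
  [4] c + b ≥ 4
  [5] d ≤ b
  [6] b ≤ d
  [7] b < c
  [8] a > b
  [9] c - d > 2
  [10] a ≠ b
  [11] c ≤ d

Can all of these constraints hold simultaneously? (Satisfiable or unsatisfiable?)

Unsatisfiable

Constraints 3, 5, 8, and 11 give d ≤ b, b < a, a < c, c ≤ d. Chaining: d ≤ b < a < c ≤ d, which forces d < d — impossible.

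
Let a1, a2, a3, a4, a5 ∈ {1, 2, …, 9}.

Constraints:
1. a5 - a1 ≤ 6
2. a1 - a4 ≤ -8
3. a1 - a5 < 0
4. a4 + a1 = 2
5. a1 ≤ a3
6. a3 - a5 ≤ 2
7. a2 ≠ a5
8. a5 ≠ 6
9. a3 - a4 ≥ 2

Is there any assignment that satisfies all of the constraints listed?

Constraints 1, 2, 6, and 9 give a1 − a5 ≥ -6, a5 − a3 ≥ -2, a3 − a4 ≥ 2, a4 − a1 ≥ 8.
Adding all 4 inequalities: the left sides telescope to 0, and the right sides sum to (-6) + (-2) + 2 + 8 = 2. So 0 ≥ 2, which is false.

Unsatisfiable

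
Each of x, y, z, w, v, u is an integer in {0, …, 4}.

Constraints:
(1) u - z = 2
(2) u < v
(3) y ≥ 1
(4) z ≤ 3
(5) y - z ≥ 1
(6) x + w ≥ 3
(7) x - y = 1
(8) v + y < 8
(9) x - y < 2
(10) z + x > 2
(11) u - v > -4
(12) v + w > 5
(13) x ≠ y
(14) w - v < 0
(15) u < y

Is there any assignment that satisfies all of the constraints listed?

Satisfiable

Take x = 4, y = 3, z = 0, w = 2, v = 4, u = 2. Then constraint 1: u - z = 2; constraint 5: y - z = 3; constraint 6: x + w = 6, and every other listed constraint is also met.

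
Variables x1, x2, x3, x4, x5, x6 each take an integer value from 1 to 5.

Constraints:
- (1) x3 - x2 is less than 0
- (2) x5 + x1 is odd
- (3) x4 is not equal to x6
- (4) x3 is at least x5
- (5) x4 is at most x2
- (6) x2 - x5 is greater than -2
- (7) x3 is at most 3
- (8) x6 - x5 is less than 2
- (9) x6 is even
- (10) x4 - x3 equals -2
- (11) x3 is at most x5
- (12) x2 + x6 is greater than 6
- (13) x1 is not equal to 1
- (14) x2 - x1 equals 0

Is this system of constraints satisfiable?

Satisfiable

Take x1 = 4, x2 = 4, x3 = 3, x4 = 1, x5 = 3, x6 = 4. Then constraint 1: x3 - x2 = -1; constraint 6: x2 - x5 = 1; constraint 8: x6 - x5 = 1, and every other listed constraint is also met.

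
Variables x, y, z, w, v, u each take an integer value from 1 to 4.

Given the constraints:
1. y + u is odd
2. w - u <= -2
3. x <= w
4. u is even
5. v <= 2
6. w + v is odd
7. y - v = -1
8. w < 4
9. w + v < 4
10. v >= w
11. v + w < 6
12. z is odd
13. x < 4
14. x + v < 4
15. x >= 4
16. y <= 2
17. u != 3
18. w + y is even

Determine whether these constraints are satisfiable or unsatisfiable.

Unsatisfiable

From constraints 3 and 15: w ≥ x and x ≥ 4, so w ≥ 4. From constraints 5 and 10: w ≤ v and v ≤ 2, so w ≤ 2. But 2 < 4, so no value of w works.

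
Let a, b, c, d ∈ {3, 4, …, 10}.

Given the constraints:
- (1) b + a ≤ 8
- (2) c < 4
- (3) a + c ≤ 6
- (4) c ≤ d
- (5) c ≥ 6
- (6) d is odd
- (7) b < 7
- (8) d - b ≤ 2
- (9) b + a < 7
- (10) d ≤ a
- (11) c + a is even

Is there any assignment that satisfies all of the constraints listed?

From constraint 5: c ≥ 6. From constraint 2: c ≤ 3. But 3 < 6, so no value of c works.

Unsatisfiable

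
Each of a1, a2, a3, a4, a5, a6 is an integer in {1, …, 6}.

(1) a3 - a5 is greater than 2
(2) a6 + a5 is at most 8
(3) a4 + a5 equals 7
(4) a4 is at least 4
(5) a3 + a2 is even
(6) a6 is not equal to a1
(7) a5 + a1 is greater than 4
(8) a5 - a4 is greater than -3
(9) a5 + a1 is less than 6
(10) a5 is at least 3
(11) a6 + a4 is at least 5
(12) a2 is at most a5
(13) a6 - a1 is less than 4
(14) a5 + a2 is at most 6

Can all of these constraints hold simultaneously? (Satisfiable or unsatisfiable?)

Setting (a1, a2, a3, a4, a5, a6) = (2, 2, 6, 4, 3, 3) satisfies everything: constraint 1: a3 - a5 = 3; constraint 2: a6 + a5 = 6, and the others follow.

Satisfiable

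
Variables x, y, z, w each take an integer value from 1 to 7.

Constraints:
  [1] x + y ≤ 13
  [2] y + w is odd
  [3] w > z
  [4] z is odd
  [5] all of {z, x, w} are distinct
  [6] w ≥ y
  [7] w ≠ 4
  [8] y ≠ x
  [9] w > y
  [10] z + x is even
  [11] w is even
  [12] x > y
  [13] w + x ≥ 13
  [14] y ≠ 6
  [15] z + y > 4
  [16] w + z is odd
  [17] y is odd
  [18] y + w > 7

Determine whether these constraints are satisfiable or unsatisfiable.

One satisfying assignment is x = 7, y = 3, z = 3, w = 6.
For the less obvious constraints — constraint 1: x + y = 10; constraint 13: w + x = 13; constraint 15: z + y = 6 — and the others hold by inspection.

Satisfiable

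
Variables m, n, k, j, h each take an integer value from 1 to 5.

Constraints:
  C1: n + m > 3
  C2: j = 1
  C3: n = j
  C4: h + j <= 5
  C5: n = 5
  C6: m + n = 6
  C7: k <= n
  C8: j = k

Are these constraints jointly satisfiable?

Unsatisfiable

Constraint 5 fixes n = 5 and constraint 2 fixes j = 1, but constraint 3 requires n = j. Since 5 ≠ 1, contradiction.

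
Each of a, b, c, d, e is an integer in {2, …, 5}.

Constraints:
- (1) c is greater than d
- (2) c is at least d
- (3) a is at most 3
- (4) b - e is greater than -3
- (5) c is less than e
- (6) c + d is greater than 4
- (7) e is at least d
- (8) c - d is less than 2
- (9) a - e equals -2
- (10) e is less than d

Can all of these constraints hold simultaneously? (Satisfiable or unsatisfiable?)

Constraints 1, 5, and 10 give c < e, e < d, d < c. Chaining: c < e < d < c, which forces c < c — impossible.

Unsatisfiable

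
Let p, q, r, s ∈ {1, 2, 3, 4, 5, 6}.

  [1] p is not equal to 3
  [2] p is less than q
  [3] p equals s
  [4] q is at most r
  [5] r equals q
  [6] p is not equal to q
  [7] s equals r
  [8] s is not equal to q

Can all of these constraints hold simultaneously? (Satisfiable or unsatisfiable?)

From constraints 3, 5, and 7, p = s = r = q, so p = q. But constraint 6 says p ≠ q. Contradiction.

Unsatisfiable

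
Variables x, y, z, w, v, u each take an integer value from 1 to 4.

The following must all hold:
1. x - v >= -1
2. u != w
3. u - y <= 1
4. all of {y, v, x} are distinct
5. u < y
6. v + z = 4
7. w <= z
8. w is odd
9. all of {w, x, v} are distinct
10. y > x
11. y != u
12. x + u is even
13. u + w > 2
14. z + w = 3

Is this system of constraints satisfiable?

Satisfiable

Try x = 3, y = 4, z = 2, w = 1, v = 2, u = 3.
Check constraint 1: x - v = 1; constraint 3: u - y = -1; constraint 6: v + z = 4. The remaining constraints are straightforward to verify.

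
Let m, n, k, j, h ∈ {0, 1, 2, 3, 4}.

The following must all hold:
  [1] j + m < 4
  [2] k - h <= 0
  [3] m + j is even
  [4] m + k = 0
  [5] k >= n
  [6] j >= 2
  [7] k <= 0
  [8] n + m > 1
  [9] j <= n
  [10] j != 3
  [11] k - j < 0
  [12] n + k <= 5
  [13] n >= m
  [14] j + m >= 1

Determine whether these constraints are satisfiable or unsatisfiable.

From constraints 6 and 9: n ≥ j and j ≥ 2, so n ≥ 2. From constraints 5 and 7: n ≤ k and k ≤ 0, so n ≤ 0. But 0 < 2, so no value of n works.

Unsatisfiable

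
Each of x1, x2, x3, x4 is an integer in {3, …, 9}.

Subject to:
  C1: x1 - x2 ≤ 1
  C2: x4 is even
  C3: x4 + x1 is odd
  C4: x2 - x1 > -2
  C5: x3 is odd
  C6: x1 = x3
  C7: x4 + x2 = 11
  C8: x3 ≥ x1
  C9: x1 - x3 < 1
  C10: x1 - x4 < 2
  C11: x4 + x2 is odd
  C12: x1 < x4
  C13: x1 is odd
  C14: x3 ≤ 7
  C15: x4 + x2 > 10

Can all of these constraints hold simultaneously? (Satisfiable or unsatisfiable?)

Take x1 = 5, x2 = 5, x3 = 5, x4 = 6. Then constraint 1: x1 - x2 = 0; constraint 4: x2 - x1 = 0; constraint 7: x4 + x2 = 11, and every other listed constraint is also met.

Satisfiable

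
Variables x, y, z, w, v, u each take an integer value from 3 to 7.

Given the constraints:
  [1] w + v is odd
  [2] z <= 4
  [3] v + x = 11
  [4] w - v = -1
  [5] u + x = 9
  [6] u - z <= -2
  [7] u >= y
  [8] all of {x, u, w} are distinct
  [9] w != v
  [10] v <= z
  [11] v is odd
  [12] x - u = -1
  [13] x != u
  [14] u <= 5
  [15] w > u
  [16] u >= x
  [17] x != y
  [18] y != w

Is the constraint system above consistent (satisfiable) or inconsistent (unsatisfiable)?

Unsatisfiable

From constraints 2 and 10: v ≤ z ≤ 4. From constraints 14 and 16: x ≤ u ≤ 5. Hence v + x ≤ 9. But constraint 3 requires v + x = 11, and 11 > 9. Contradiction.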